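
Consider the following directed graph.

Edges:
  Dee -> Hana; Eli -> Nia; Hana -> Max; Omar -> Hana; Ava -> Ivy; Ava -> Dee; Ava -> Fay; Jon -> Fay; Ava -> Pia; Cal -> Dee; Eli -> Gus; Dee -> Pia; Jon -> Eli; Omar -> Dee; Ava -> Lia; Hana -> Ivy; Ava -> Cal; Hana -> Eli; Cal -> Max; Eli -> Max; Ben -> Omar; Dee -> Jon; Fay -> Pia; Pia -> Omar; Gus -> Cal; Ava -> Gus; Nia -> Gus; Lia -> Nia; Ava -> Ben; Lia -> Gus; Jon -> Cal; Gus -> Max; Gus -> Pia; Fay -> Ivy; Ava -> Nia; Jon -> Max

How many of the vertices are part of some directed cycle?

10

A vertex is on a directed cycle iff it belongs to a strongly connected component of size ≥ 2 (or has a self-loop).
The vertices on cycles are {Cal, Dee, Eli, Fay, Gus, Jon, Nia, Pia, Hana, Omar} — 10 in total.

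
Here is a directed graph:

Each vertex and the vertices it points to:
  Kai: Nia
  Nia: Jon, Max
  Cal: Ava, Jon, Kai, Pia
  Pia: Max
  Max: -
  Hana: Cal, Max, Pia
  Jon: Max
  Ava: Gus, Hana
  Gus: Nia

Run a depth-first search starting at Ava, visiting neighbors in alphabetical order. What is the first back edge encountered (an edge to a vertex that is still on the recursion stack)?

Cal->Ava

DFS from Ava (visiting neighbors in alphabetical order); mark gray on enter, black on exit:
Ava gray
  Gus gray
    Nia gray
      Jon gray
        Max gray
        Max black
      Jon black
      Nia→Max: Max black — skip
    Nia black
  Gus black
  Hana gray
    Cal gray
      Cal→Ava: Ava is gray → back edge
First back edge: Cal → Ava.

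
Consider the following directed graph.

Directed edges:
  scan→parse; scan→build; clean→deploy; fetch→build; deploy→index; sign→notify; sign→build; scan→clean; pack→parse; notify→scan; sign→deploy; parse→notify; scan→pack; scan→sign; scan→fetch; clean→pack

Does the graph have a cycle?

DFS with white/gray/black marking, starting from index:
index gray
index black
deploy gray
  deploy→index: index black — skip
deploy black
clean gray
  pack gray
    parse gray
      notify gray
        scan gray
          build gray
          build black
          scan→clean: clean is gray → back edge
Back edge found, so a cycle exists: clean → pack → parse → notify → scan → clean.

Yes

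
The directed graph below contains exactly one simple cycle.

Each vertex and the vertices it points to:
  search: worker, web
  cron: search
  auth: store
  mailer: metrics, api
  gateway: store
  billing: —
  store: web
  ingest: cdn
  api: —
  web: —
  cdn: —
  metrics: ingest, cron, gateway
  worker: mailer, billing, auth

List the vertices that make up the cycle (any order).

DFS with gray/black marking from search:
search gray
  worker gray
    mailer gray
      metrics gray
        ingest gray
          cdn gray
          cdn black
        ingest black
        cron gray
          cron→search: search is gray → back edge
Back edge closes the cycle search → worker → mailer → metrics → cron → search; its vertices are {cron, mailer, search, worker, metrics}.

cron, mailer, search, worker, metrics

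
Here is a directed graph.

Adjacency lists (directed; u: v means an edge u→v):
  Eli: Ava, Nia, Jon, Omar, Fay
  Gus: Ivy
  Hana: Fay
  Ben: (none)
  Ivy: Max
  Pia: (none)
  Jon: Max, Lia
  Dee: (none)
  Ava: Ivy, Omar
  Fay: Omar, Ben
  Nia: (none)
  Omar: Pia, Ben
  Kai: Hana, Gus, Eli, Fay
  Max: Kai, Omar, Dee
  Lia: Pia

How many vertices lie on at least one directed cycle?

7

A vertex is on a directed cycle iff it belongs to a strongly connected component of size ≥ 2 (or has a self-loop).
The vertices on cycles are {Ava, Eli, Gus, Ivy, Jon, Kai, Max} — 7 in total.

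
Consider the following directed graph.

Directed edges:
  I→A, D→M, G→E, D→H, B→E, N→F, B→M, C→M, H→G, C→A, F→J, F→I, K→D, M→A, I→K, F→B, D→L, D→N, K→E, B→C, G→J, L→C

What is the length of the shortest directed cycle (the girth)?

For each vertex v, BFS finds the shortest path from v back to v.
The shortest such closed walk is K → D → N → F → I → K, length 5.

5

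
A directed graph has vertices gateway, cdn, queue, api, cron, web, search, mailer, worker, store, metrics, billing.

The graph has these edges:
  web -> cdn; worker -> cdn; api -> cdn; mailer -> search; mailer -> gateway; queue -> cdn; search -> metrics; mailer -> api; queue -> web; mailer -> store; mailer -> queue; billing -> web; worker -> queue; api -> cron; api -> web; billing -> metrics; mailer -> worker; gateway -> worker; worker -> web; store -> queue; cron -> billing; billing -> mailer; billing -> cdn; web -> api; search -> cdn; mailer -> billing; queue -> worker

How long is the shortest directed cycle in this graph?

For each vertex v, BFS finds the shortest path from v back to v.
The shortest such closed walk is mailer → billing → mailer, length 2.

2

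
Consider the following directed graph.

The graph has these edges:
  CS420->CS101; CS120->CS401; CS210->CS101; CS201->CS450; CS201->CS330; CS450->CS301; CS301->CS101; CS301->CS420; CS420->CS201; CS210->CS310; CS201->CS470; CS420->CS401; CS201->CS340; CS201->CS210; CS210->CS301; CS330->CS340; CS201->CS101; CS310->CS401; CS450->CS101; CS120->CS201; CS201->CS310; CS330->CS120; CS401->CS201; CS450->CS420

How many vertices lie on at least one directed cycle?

9

A vertex is on a directed cycle iff it belongs to a strongly connected component of size ≥ 2 (or has a self-loop).
The vertices on cycles are {CS120, CS201, CS210, CS301, CS310, CS330, CS401, CS420, CS450} — 9 in total.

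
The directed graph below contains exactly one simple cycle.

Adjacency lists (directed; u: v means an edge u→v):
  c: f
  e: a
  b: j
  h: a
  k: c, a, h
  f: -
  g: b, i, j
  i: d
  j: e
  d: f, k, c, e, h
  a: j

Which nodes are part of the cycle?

a, e, j

DFS with gray/black marking from j:
j gray
  e gray
    a gray
      a→j: j is gray → back edge
Back edge closes the cycle j → e → a → j; its vertices are {a, e, j}.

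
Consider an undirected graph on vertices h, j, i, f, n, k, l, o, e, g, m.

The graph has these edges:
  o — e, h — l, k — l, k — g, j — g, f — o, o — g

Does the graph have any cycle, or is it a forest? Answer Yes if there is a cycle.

DFS, tracking each vertex's parent; an edge to a visited non-parent vertex closes a cycle.
Start from l:
visit l (parent –)
  visit k (parent l)
    visit g (parent k)
      visit j (parent g)
        j–g: parent, skip
      g–k: parent, skip
      visit o (parent g)
        visit f (parent o)
          f–o: parent, skip
        visit e (parent o)
          e–o: parent, skip
        o–g: parent, skip
    k–l: parent, skip
  visit h (parent l)
    h–l: parent, skip
visit i (parent –)
visit n (parent –)
visit m (parent –)
No non-parent visited neighbor found — the graph is a forest.

No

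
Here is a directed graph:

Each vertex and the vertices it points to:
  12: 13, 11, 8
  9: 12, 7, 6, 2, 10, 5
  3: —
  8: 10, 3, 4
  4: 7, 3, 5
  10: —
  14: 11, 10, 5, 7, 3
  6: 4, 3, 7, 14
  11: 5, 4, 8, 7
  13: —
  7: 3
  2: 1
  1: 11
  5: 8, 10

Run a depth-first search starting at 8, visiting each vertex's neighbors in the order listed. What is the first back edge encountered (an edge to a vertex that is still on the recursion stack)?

DFS from 8 (visiting each vertex's neighbors in the order listed); mark gray on enter, black on exit:
8 gray
  10 gray
  10 black
  3 gray
  3 black
  4 gray
    7 gray
      7→3: 3 black — skip
    7 black
    4→3: 3 black — skip
    5 gray
      5→8: 8 is gray → back edge
First back edge: 5 → 8.

5->8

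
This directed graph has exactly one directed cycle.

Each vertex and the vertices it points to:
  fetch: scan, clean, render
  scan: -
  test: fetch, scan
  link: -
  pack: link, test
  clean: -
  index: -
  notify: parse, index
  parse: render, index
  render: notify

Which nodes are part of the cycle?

parse, notify, render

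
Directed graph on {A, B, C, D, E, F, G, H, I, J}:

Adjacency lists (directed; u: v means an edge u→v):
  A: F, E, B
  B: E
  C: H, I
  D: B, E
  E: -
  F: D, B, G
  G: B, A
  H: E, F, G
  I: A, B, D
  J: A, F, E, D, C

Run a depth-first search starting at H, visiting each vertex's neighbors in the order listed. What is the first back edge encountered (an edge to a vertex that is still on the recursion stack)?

DFS from H (visiting each vertex's neighbors in the order listed); mark gray on enter, black on exit:
H gray
  E gray
  E black
  F gray
    D gray
      B gray
        B→E: E black — skip
      B black
      D→E: E black — skip
    D black
    F→B: B black — skip
    G gray
      G→B: B black — skip
      A gray
        A→F: F is gray → back edge
First back edge: A → F.

A->F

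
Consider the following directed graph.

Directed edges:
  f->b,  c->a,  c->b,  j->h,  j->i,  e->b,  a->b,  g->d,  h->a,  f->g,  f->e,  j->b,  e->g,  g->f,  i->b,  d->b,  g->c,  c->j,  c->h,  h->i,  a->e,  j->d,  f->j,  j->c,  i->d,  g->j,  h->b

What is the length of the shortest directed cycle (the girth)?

For each vertex v, BFS finds the shortest path from v back to v.
The shortest such closed walk is g → f → g, length 2.

2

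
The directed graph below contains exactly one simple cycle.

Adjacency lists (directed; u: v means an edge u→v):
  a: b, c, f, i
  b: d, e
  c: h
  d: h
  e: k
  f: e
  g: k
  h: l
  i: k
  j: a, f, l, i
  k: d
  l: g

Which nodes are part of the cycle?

d, g, h, k, l

DFS with gray/black marking from l:
l gray
  g gray
    k gray
      d gray
        h gray
          h→l: l is gray → back edge
Back edge closes the cycle l → g → k → d → h → l; its vertices are {d, g, h, k, l}.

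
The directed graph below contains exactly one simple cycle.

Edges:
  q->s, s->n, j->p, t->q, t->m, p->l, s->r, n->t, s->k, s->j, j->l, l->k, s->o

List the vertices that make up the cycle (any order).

DFS with gray/black marking from s:
s gray
  r gray
  r black
  o gray
  o black
  n gray
    t gray
      q gray
        q→s: s is gray → back edge
Back edge closes the cycle s → n → t → q → s; its vertices are {n, q, s, t}.

n, q, s, t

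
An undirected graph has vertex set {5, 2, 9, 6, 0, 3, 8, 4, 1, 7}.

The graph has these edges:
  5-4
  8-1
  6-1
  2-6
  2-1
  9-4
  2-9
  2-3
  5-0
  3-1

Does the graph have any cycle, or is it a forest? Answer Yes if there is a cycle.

Yes

DFS, tracking each vertex's parent; an edge to a visited non-parent vertex closes a cycle.
Start from 4:
visit 4 (parent –)
  visit 9 (parent 4)
    visit 2 (parent 9)
      2–9: parent, skip
      visit 1 (parent 2)
        visit 6 (parent 1)
          6–2: 2 visited and ≠ parent → cycle
Cycle: 2 – 1 – 6 – 2.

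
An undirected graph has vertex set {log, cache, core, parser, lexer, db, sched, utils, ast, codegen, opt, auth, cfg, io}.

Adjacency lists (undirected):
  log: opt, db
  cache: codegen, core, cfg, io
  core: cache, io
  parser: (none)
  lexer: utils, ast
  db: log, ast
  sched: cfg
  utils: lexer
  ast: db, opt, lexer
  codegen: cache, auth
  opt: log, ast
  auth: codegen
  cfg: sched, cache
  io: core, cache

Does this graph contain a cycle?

DFS, tracking each vertex's parent; an edge to a visited non-parent vertex closes a cycle.
Start from lexer:
visit lexer (parent –)
  visit utils (parent lexer)
    utils–lexer: parent, skip
  visit ast (parent lexer)
    visit db (parent ast)
      visit log (parent db)
        visit opt (parent log)
          opt–log: parent, skip
          opt–ast: ast visited and ≠ parent → cycle
Cycle: ast – db – log – opt – ast.

Yes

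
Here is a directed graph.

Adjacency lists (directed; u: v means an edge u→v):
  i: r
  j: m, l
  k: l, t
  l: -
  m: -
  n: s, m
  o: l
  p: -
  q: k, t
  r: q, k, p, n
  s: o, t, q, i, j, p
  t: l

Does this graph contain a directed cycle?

DFS with white/gray/black marking, starting from t:
t gray
  l gray
  l black
t black
i gray
  r gray
    q gray
      k gray
        k→l: l black — skip
        k→t: t black — skip
      k black
      q→t: t black — skip
    q black
    r→k: k black — skip
    p gray
    p black
    n gray
      s gray
        o gray
          o→l: l black — skip
        o black
        s→t: t black — skip
        s→q: q black — skip
        s→i: i is gray → back edge
Back edge found, so a cycle exists: i → r → n → s → i.

Yes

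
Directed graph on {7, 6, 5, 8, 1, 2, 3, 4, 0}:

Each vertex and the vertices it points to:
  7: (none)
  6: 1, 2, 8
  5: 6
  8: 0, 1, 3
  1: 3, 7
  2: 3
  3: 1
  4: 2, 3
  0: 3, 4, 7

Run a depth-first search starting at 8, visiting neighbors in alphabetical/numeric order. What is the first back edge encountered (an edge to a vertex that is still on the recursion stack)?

1->3

DFS from 8 (visiting neighbors in alphabetical/numeric order); mark gray on enter, black on exit:
8 gray
  0 gray
    3 gray
      1 gray
        1→3: 3 is gray → back edge
First back edge: 1 → 3.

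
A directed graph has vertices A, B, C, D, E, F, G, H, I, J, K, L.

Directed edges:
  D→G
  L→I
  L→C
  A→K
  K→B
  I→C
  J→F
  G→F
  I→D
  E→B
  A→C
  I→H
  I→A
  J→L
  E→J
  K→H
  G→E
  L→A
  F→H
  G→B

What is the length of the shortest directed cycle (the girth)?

For each vertex v, BFS finds the shortest path from v back to v.
The shortest such closed walk is E → J → L → I → D → G → E, length 6.

6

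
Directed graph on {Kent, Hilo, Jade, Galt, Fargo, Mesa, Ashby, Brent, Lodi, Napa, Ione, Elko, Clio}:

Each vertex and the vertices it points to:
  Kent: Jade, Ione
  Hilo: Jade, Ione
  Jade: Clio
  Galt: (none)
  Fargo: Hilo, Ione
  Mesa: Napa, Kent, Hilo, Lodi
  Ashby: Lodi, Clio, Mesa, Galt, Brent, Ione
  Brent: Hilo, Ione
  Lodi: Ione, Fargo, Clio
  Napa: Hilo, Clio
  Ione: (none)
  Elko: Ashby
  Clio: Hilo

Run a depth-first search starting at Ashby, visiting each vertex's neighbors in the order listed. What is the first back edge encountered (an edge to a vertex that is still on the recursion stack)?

DFS from Ashby (visiting each vertex's neighbors in the order listed); mark gray on enter, black on exit:
Ashby gray
  Lodi gray
    Ione gray
    Ione black
    Fargo gray
      Hilo gray
        Jade gray
          Clio gray
            Clio→Hilo: Hilo is gray → back edge
First back edge: Clio → Hilo.

Clio→Hilo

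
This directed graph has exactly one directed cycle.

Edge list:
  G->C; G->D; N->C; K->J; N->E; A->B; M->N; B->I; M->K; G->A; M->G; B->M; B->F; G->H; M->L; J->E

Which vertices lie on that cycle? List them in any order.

A, B, G, M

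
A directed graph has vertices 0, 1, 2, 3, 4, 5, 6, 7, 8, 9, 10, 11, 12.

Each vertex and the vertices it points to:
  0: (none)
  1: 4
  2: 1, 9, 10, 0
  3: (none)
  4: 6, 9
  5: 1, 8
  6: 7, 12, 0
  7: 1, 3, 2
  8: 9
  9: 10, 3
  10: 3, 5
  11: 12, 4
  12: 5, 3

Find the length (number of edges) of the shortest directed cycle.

4

For each vertex v, BFS finds the shortest path from v back to v.
The shortest such closed walk is 4 → 6 → 7 → 1 → 4, length 4.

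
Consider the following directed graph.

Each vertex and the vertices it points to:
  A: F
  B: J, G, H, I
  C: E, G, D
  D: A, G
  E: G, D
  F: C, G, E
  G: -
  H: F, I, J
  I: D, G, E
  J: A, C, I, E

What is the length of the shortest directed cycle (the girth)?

4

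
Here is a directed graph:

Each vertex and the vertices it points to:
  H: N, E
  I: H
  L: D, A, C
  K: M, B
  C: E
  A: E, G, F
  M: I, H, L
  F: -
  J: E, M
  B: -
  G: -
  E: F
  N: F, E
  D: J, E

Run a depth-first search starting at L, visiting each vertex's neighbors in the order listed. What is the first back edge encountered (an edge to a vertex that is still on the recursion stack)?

M→L

DFS from L (visiting each vertex's neighbors in the order listed); mark gray on enter, black on exit:
L gray
  D gray
    J gray
      E gray
        F gray
        F black
      E black
      M gray
        I gray
          H gray
            N gray
              N→F: F black — skip
              N→E: E black — skip
            N black
            H→E: E black — skip
          H black
        I black
        M→H: H black — skip
        M→L: L is gray → back edge
First back edge: M → L.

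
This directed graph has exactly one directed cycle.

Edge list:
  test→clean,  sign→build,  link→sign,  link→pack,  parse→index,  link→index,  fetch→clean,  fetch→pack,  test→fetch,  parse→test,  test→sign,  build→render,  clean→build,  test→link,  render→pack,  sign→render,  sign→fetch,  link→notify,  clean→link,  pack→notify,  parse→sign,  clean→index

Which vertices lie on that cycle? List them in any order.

DFS with gray/black marking from link:
link gray
  sign gray
    build gray
      render gray
        pack gray
          notify gray
          notify black
        pack black
      render black
    build black
    fetch gray
      fetch→pack: pack black — skip
      clean gray
        clean→link: link is gray → back edge
Back edge closes the cycle link → sign → fetch → clean → link; its vertices are {link, sign, clean, fetch}.

link, sign, clean, fetch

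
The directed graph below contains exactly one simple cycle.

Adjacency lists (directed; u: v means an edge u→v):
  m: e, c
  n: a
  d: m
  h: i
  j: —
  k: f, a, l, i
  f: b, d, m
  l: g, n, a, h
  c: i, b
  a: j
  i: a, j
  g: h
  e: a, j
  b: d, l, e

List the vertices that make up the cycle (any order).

b, c, d, m

DFS with gray/black marking from m:
m gray
  e gray
    a gray
      j gray
      j black
    a black
    e→j: j black — skip
  e black
  c gray
    i gray
      i→a: a black — skip
      i→j: j black — skip
    i black
    b gray
      d gray
        d→m: m is gray → back edge
Back edge closes the cycle m → c → b → d → m; its vertices are {b, c, d, m}.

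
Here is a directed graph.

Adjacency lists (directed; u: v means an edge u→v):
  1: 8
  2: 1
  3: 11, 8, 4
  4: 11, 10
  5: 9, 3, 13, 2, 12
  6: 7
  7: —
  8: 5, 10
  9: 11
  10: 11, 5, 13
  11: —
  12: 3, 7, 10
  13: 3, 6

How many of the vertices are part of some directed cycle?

9

A vertex is on a directed cycle iff it belongs to a strongly connected component of size ≥ 2 (or has a self-loop).
The vertices on cycles are {1, 2, 3, 4, 5, 8, 10, 12, 13} — 9 in total.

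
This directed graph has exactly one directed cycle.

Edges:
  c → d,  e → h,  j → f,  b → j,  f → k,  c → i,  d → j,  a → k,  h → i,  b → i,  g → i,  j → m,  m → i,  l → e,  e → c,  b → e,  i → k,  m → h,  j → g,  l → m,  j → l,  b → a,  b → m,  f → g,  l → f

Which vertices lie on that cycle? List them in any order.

DFS with gray/black marking from j:
j gray
  m gray
    i gray
      k gray
      k black
    i black
    h gray
      h→i: i black — skip
    h black
  m black
  g gray
    g→i: i black — skip
  g black
  l gray
    l→m: m black — skip
    e gray
      e→h: h black — skip
      c gray
        c→i: i black — skip
        d gray
          d→j: j is gray → back edge
Back edge closes the cycle j → l → e → c → d → j; its vertices are {c, d, e, j, l}.

c, d, e, j, l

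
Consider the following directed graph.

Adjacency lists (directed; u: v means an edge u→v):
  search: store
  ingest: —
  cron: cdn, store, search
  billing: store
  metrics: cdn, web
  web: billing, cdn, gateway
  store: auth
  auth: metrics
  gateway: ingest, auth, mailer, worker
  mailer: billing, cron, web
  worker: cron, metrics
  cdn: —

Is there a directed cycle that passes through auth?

Yes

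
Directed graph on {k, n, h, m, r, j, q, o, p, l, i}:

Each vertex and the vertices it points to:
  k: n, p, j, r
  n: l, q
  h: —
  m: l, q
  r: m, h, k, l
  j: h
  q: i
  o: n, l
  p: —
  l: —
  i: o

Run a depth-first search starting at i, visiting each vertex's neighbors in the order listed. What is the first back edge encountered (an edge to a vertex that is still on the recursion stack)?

q→i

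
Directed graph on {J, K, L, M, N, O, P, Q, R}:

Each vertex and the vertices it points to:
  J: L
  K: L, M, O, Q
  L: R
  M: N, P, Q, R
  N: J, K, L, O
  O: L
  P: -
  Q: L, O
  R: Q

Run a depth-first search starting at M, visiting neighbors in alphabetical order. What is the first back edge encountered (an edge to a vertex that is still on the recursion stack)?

Q→L

DFS from M (visiting neighbors in alphabetical order); mark gray on enter, black on exit:
M gray
  N gray
    J gray
      L gray
        R gray
          Q gray
            Q→L: L is gray → back edge
First back edge: Q → L.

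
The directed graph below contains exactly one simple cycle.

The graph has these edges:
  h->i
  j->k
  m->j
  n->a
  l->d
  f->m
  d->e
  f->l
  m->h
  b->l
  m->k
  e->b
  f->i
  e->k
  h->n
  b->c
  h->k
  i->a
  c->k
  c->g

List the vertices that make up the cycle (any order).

b, d, e, l

DFS with gray/black marking from l:
l gray
  d gray
    e gray
      k gray
      k black
      b gray
        b→l: l is gray → back edge
Back edge closes the cycle l → d → e → b → l; its vertices are {b, d, e, l}.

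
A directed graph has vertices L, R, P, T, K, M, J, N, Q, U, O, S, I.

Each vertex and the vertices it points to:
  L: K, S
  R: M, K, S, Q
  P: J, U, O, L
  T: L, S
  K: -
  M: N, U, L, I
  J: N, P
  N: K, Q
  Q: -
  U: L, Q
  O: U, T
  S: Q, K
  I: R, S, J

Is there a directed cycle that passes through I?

Yes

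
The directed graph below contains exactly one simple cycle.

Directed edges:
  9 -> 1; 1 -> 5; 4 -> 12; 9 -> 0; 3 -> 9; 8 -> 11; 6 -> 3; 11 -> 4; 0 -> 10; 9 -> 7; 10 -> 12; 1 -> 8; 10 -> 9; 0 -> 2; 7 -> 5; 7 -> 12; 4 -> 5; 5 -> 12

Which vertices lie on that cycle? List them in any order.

0, 9, 10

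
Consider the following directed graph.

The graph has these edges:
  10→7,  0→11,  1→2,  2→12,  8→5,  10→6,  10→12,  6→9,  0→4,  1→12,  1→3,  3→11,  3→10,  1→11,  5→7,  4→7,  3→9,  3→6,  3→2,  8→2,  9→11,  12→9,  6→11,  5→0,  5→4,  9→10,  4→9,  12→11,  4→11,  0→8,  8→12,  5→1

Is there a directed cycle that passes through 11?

11 lies on a cycle iff there is a path from 11 back to itself.
Exploring from 11, it never reaches itself; equivalently, its strongly connected component is a singleton.

No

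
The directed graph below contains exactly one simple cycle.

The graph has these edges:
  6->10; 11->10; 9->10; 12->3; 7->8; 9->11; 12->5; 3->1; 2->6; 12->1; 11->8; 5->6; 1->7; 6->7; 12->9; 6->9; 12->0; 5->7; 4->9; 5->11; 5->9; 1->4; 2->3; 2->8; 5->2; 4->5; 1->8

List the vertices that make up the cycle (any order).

DFS with gray/black marking from 5:
5 gray
  2 gray
    8 gray
    8 black
    6 gray
      9 gray
        10 gray
        10 black
        11 gray
          11→8: 8 black — skip
          11→10: 10 black — skip
        11 black
      9 black
      7 gray
        7→8: 8 black — skip
      7 black
      6→10: 10 black — skip
    6 black
    3 gray
      1 gray
        4 gray
          4→5: 5 is gray → back edge
Back edge closes the cycle 5 → 2 → 3 → 1 → 4 → 5; its vertices are {1, 2, 3, 4, 5}.

1, 2, 3, 4, 5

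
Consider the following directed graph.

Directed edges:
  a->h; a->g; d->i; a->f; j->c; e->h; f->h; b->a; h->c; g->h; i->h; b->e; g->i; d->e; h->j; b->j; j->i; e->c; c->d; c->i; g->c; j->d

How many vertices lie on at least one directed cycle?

6

A vertex is on a directed cycle iff it belongs to a strongly connected component of size ≥ 2 (or has a self-loop).
The vertices on cycles are {c, d, e, h, i, j} — 6 in total.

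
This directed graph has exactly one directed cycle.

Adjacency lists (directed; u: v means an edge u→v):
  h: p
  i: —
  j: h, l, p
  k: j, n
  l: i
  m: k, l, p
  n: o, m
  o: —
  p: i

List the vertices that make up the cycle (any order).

DFS with gray/black marking from k:
k gray
  j gray
    h gray
      p gray
        i gray
        i black
      p black
    h black
    l gray
      l→i: i black — skip
    l black
    j→p: p black — skip
  j black
  n gray
    o gray
    o black
    m gray
      m→k: k is gray → back edge
Back edge closes the cycle k → n → m → k; its vertices are {k, m, n}.

k, m, n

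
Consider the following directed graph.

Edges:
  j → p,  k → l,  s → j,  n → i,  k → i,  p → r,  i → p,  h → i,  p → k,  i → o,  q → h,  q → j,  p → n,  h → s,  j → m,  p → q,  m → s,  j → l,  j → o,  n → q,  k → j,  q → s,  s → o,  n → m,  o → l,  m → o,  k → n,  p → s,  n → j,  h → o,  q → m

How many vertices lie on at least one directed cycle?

9

A vertex is on a directed cycle iff it belongs to a strongly connected component of size ≥ 2 (or has a self-loop).
The vertices on cycles are {h, i, j, k, m, n, p, q, s} — 9 in total.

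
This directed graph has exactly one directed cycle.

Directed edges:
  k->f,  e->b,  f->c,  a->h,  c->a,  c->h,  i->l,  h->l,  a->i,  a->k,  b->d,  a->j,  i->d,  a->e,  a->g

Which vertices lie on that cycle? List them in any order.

a, c, f, k

DFS with gray/black marking from a:
a gray
  k gray
    f gray
      c gray
        h gray
          l gray
          l black
        h black
        c→a: a is gray → back edge
Back edge closes the cycle a → k → f → c → a; its vertices are {a, c, f, k}.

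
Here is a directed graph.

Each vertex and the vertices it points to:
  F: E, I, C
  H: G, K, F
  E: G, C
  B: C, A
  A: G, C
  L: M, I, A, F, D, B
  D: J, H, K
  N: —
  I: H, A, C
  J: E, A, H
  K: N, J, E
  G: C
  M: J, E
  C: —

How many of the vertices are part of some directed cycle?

A vertex is on a directed cycle iff it belongs to a strongly connected component of size ≥ 2 (or has a self-loop).
The vertices on cycles are {F, H, I, J, K} — 5 in total.

5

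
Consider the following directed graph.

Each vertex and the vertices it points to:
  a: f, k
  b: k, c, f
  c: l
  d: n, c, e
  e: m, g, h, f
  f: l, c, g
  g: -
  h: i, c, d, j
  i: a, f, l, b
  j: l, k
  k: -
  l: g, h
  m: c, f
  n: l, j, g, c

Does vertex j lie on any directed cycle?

j is on a cycle iff j can reach itself via ≥1 edge.
j → l → h → j — yes.

Yes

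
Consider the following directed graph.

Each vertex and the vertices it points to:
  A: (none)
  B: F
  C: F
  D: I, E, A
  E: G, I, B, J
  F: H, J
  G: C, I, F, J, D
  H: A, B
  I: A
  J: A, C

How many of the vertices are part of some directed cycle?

8

A vertex is on a directed cycle iff it belongs to a strongly connected component of size ≥ 2 (or has a self-loop).
The vertices on cycles are {B, C, D, E, F, G, H, J} — 8 in total.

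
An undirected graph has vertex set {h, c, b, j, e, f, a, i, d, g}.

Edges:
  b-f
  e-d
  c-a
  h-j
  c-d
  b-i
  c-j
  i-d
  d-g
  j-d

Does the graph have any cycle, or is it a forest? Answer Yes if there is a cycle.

Yes

DFS, tracking each vertex's parent; an edge to a visited non-parent vertex closes a cycle.
Start from e:
visit e (parent –)
  visit d (parent e)
    visit i (parent d)
      i–d: parent, skip
      visit b (parent i)
        b–i: parent, skip
        visit f (parent b)
          f–b: parent, skip
    visit g (parent d)
      g–d: parent, skip
    visit c (parent d)
      visit a (parent c)
        a–c: parent, skip
      c–d: parent, skip
      visit j (parent c)
        j–c: parent, skip
        visit h (parent j)
          h–j: parent, skip
        j–d: d visited and ≠ parent → cycle
Cycle: d – c – j – d.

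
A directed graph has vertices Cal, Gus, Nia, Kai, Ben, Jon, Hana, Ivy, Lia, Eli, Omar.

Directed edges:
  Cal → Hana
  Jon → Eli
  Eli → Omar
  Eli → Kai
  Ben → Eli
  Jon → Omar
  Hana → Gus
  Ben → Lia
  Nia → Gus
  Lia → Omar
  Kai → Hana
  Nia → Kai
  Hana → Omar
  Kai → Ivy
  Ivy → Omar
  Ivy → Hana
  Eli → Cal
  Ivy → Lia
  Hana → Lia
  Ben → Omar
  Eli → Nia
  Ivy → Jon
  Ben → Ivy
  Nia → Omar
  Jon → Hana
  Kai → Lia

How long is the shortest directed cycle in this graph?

4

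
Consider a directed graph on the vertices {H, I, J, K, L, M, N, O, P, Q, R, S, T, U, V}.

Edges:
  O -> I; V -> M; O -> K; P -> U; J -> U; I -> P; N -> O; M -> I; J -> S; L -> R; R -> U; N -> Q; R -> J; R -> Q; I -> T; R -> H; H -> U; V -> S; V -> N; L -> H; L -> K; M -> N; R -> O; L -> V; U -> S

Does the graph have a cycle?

No

DFS with white/gray/black marking, starting from V:
V gray
  N gray
    O gray
      I gray
        P gray
          U gray
            S gray
            S black
          U black
        P black
        T gray
        T black
      I black
      K gray
      K black
    O black
    Q gray
    Q black
  N black
  V→S: S black — skip
  M gray
    M→I: I black — skip
    M→N: N black — skip
  M black
V black
H gray
  H→U: U black — skip
H black
J gray
  J→S: S black — skip
  J→U: U black — skip
J black
L gray
  R gray
    R→O: O black — skip
    R→U: U black — skip
    R→J: J black — skip
    R→Q: Q black — skip
    R→H: H black — skip
  R black
  L→K: K black — skip
  L→H: H black — skip
  L→V: V black — skip
L black
Every edge goes to a white or black vertex — no back edge, so the graph is acyclic.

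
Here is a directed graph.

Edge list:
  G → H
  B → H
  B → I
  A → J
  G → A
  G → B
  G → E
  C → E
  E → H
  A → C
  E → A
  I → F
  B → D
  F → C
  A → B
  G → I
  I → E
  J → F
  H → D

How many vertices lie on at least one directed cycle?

A vertex is on a directed cycle iff it belongs to a strongly connected component of size ≥ 2 (or has a self-loop).
The vertices on cycles are {A, B, C, E, F, I, J} — 7 in total.

7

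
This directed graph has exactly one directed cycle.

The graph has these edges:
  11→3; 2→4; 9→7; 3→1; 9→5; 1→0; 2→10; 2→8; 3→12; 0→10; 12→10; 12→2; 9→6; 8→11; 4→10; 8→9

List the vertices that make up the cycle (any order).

DFS with gray/black marking from 3:
3 gray
  12 gray
    2 gray
      8 gray
        11 gray
          11→3: 3 is gray → back edge
Back edge closes the cycle 3 → 12 → 2 → 8 → 11 → 3; its vertices are {2, 3, 8, 11, 12}.

2, 3, 8, 11, 12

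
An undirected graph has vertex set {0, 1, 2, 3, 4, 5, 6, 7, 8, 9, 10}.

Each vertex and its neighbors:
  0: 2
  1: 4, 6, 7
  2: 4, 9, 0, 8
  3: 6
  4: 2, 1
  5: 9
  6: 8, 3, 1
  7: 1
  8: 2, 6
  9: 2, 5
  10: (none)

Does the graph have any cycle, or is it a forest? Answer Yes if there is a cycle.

DFS, tracking each vertex's parent; an edge to a visited non-parent vertex closes a cycle.
Start from 7:
visit 7 (parent –)
  visit 1 (parent 7)
    visit 4 (parent 1)
      visit 2 (parent 4)
        2–4: parent, skip
        visit 9 (parent 2)
          9–2: parent, skip
          visit 5 (parent 9)
            5–9: parent, skip
        visit 0 (parent 2)
          0–2: parent, skip
        visit 8 (parent 2)
          8–2: parent, skip
          visit 6 (parent 8)
            6–8: parent, skip
            visit 3 (parent 6)
              3–6: parent, skip
            6–1: 1 visited and ≠ parent → cycle
Cycle: 1 – 4 – 2 – 8 – 6 – 1.

Yes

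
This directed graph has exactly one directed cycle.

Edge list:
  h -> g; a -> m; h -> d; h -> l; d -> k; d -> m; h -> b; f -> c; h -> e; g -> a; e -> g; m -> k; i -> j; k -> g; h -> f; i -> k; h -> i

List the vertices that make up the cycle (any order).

DFS with gray/black marking from m:
m gray
  k gray
    g gray
      a gray
        a→m: m is gray → back edge
Back edge closes the cycle m → k → g → a → m; its vertices are {a, g, k, m}.

a, g, k, m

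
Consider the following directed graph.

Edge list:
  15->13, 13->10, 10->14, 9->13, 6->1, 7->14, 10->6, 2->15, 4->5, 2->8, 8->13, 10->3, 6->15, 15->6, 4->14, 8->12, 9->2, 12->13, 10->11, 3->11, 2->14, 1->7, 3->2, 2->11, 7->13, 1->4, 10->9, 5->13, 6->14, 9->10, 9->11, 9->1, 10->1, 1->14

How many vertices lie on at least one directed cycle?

A vertex is on a directed cycle iff it belongs to a strongly connected component of size ≥ 2 (or has a self-loop).
The vertices on cycles are {1, 2, 3, 4, 5, 6, 7, 8, 9, 10, 12, 13, 15} — 13 in total.

13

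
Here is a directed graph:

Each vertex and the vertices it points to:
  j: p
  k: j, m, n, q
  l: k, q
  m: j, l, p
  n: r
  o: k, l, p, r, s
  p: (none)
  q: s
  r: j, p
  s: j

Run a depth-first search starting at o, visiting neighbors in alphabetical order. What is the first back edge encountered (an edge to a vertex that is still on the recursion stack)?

l->k

DFS from o (visiting neighbors in alphabetical order); mark gray on enter, black on exit:
o gray
  k gray
    j gray
      p gray
      p black
    j black
    m gray
      m→j: j black — skip
      l gray
        l→k: k is gray → back edge
First back edge: l → k.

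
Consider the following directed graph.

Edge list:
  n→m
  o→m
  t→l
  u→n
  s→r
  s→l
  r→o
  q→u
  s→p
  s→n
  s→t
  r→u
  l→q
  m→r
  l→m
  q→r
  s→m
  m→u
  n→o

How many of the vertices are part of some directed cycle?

5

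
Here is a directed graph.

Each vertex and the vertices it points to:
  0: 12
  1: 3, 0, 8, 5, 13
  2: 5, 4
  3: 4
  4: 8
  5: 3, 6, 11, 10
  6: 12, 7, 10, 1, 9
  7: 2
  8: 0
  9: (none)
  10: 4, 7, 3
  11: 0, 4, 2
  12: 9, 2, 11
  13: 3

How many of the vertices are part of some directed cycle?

13

A vertex is on a directed cycle iff it belongs to a strongly connected component of size ≥ 2 (or has a self-loop).
The vertices on cycles are {0, 1, 2, 3, 4, 5, 6, 7, 8, 10, 11, 12, 13} — 13 in total.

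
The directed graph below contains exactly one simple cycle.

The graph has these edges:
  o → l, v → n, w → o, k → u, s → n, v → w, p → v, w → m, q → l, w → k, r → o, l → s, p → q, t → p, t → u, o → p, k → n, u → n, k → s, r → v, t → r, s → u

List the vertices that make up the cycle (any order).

o, p, v, w

DFS with gray/black marking from p:
p gray
  v gray
    w gray
      o gray
        o→p: p is gray → back edge
Back edge closes the cycle p → v → w → o → p; its vertices are {o, p, v, w}.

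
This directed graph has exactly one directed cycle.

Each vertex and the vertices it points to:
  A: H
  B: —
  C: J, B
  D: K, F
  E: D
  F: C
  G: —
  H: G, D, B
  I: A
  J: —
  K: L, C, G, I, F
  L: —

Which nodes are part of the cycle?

A, D, H, I, K

DFS with gray/black marking from D:
D gray
  K gray
    L gray
    L black
    C gray
      J gray
      J black
      B gray
      B black
    C black
    G gray
    G black
    I gray
      A gray
        H gray
          H→G: G black — skip
          H→D: D is gray → back edge
Back edge closes the cycle D → K → I → A → H → D; its vertices are {A, D, H, I, K}.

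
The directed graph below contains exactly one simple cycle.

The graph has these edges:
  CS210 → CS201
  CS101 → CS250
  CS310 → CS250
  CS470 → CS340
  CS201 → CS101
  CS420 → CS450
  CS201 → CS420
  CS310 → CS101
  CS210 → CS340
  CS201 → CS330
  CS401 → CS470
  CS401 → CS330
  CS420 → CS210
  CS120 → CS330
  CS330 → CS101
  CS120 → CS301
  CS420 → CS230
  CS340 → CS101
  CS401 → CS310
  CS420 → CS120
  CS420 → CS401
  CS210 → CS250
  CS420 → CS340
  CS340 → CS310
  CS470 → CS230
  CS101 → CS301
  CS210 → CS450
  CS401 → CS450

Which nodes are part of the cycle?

DFS with gray/black marking from CS420:
CS420 gray
  CS210 gray
    CS450 gray
    CS450 black
    CS340 gray
      CS101 gray
        CS250 gray
        CS250 black
        CS301 gray
        CS301 black
      CS101 black
      CS310 gray
        CS310→CS101: CS101 black — skip
        CS310→CS250: CS250 black — skip
      CS310 black
    CS340 black
    CS201 gray
      CS330 gray
        CS330→CS101: CS101 black — skip
      CS330 black
      CS201→CS101: CS101 black — skip
      CS201→CS420: CS420 is gray → back edge
Back edge closes the cycle CS420 → CS210 → CS201 → CS420; its vertices are {CS201, CS210, CS420}.

CS201, CS210, CS420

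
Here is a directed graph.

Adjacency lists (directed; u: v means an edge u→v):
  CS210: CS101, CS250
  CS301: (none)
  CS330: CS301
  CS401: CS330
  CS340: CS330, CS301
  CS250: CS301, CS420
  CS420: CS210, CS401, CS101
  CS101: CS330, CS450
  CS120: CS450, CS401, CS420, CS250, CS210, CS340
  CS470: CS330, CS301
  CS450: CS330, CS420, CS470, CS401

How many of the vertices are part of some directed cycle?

5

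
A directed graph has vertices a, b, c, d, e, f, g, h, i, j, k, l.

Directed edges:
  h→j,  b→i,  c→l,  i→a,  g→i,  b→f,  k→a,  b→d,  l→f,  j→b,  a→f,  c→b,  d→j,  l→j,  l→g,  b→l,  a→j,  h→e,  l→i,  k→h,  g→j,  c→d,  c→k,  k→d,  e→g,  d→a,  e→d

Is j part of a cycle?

Yes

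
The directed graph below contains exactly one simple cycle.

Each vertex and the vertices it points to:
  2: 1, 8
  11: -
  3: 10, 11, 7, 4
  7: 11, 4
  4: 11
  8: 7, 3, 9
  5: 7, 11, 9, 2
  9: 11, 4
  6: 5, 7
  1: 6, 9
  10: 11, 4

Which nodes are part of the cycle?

DFS with gray/black marking from 5:
5 gray
  7 gray
    11 gray
    11 black
    4 gray
      4→11: 11 black — skip
    4 black
  7 black
  5→11: 11 black — skip
  9 gray
    9→11: 11 black — skip
    9→4: 4 black — skip
  9 black
  2 gray
    1 gray
      6 gray
        6→5: 5 is gray → back edge
Back edge closes the cycle 5 → 2 → 1 → 6 → 5; its vertices are {1, 2, 5, 6}.

1, 2, 5, 6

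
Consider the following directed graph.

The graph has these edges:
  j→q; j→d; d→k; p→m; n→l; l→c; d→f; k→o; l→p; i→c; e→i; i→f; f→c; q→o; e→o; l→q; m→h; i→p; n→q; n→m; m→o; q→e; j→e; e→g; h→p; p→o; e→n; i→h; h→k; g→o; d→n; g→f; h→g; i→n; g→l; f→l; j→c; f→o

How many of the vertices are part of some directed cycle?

A vertex is on a directed cycle iff it belongs to a strongly connected component of size ≥ 2 (or has a self-loop).
The vertices on cycles are {e, f, g, h, i, l, m, n, p, q} — 10 in total.

10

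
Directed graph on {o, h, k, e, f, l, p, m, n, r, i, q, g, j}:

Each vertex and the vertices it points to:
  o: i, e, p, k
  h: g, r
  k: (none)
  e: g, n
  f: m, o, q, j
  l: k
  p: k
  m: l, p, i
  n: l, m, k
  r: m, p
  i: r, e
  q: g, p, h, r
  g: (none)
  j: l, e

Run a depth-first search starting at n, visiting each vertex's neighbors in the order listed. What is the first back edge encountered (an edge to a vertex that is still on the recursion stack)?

r→m

DFS from n (visiting each vertex's neighbors in the order listed); mark gray on enter, black on exit:
n gray
  l gray
    k gray
    k black
  l black
  m gray
    m→l: l black — skip
    p gray
      p→k: k black — skip
    p black
    i gray
      r gray
        r→m: m is gray → back edge
First back edge: r → m.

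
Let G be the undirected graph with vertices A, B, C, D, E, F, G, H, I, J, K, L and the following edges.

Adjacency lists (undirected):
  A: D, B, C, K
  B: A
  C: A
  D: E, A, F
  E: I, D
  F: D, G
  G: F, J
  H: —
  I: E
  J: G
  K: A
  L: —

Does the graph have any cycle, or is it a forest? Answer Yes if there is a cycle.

DFS, tracking each vertex's parent; an edge to a visited non-parent vertex closes a cycle.
Start from F:
visit F (parent –)
  visit D (parent F)
    visit E (parent D)
      visit I (parent E)
        I–E: parent, skip
      E–D: parent, skip
    visit A (parent D)
      A–D: parent, skip
      visit B (parent A)
        B–A: parent, skip
      visit C (parent A)
        C–A: parent, skip
      visit K (parent A)
        K–A: parent, skip
    D–F: parent, skip
  visit G (parent F)
    G–F: parent, skip
    visit J (parent G)
      J–G: parent, skip
visit H (parent –)
visit L (parent –)
No non-parent visited neighbor found — the graph is a forest.

No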